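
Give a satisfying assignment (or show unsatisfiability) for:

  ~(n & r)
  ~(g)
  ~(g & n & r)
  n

Unit clause (~g) forces g = False.
Unit clause (n) forces n = True.
In (~n | ~r) only ~r is left, so r = False.
Check each clause:
  (~g): ~g holds.
  (n): n holds.
  (~n | ~r): ~r holds.
  (~g | ~n | ~r): ~g holds.
All clauses satisfied.

r=F, n=T, g=F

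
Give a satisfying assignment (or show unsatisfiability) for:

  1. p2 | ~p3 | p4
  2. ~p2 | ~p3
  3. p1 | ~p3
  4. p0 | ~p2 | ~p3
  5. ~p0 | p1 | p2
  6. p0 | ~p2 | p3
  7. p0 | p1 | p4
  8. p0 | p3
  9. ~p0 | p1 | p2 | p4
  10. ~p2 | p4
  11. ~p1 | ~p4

Set p0 = True.
Set p1 = False.
  then (p1 | ~p3) forces p3 = False.
  then (~p0 | p1 | p2) forces p2 = True.
  then (~p2 | p4) forces p4 = True.
All clauses satisfied.

p0=T, p1=F, p2=T, p3=F, p4=T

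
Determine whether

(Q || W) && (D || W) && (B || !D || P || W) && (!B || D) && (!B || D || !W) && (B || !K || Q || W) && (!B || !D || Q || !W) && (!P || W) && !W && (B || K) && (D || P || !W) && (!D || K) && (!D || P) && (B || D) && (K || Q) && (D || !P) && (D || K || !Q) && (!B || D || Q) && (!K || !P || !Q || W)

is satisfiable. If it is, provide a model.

Case W = True:
  Clause (!W) is falsified — contradiction.
Case W = False:
  (Q || W) forces Q = True.
  (D || W) forces D = True.
  (!P || W) forces P = False.
  Clause (!D || P) is falsified — contradiction.
Both cases fail, so the formula is unsatisfiable.

The formula is unsatisfiable.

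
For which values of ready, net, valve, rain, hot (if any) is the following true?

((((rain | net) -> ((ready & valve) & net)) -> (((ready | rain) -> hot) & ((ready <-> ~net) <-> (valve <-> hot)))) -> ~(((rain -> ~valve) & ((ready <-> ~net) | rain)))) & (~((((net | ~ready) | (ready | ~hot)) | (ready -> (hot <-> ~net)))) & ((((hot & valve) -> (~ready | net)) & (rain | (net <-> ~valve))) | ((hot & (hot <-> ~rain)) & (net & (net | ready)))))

UNSATISFIABLE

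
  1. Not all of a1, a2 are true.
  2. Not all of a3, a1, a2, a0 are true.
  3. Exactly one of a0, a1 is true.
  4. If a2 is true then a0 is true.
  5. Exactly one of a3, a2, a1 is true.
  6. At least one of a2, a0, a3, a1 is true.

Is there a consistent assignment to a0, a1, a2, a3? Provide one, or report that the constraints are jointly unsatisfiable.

a0: False, a1: True, a2: False, a3: False

  (1) {a1, a2}: 1/2 true — not all ✓
  (2) {a3, a1, a2, a0}: 1/4 true — not all ✓
  (3) {a0, a1}: 1 true — exactly one ✓
  (4) a2=F ⇒ a0: vacuous ✓
  (5) {a3, a2, a1}: 1 true — exactly one ✓
  (6) {a2, a0, a3, a1}: 1 true — at least one ✓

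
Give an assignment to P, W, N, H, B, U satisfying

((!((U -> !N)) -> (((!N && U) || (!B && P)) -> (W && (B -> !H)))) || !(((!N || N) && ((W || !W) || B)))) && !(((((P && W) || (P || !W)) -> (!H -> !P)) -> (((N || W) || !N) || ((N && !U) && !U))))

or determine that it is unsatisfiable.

Unsatisfiable

The conjunct !(((((P && W) || (P || !W)) -> (!H -> !P)) -> (((N || W) || !N) || ((N && !U) && !U)))) is unsatisfiable on its own:
  N = True: this becomes !(((((P && W) || (P || !W)) -> (!H -> !P)) -> True)) = False.
  N = False: this becomes !(((((P && W) || (P || !W)) -> (!H -> !P)) -> True)) = False.
So the whole conjunction is unsatisfiable.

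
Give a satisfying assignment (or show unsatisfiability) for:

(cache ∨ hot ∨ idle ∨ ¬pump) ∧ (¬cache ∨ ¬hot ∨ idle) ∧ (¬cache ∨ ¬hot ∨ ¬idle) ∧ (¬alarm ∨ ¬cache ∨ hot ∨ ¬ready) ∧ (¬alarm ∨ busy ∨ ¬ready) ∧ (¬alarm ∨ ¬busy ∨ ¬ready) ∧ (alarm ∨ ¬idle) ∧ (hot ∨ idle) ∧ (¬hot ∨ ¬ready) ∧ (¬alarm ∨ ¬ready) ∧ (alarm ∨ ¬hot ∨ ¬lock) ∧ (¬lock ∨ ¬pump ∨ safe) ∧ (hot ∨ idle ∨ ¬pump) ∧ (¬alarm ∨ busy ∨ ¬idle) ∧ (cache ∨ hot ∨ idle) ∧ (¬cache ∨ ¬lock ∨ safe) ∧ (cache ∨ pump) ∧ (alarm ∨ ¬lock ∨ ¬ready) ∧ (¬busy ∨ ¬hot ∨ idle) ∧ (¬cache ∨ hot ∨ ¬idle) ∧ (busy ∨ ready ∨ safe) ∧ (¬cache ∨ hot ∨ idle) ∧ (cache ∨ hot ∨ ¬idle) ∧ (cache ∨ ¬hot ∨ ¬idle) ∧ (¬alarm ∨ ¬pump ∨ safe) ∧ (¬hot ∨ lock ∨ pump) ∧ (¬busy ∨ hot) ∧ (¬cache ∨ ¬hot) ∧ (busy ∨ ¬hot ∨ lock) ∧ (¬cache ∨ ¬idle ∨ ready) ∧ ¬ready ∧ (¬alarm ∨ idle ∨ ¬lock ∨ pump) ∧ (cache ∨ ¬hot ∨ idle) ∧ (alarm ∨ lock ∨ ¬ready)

UNSATISFIABLE

Case idle = True:
  (alarm ∨ ¬idle) forces alarm = True.
  (¬alarm ∨ ¬ready) forces ready = False.
  (¬alarm ∨ busy ∨ ¬idle) forces busy = True.
  (¬busy ∨ hot) forces hot = True.
  (¬cache ∨ ¬hot ∨ ¬idle) forces cache = False.
  Clause (cache ∨ ¬hot ∨ ¬idle) is falsified — contradiction.
Case idle = False:
  (hot ∨ idle) forces hot = True.
  (¬cache ∨ ¬hot ∨ idle) forces cache = False.
  Clause (cache ∨ ¬hot ∨ idle) is falsified — contradiction.
Both cases fail, so the formula is unsatisfiable.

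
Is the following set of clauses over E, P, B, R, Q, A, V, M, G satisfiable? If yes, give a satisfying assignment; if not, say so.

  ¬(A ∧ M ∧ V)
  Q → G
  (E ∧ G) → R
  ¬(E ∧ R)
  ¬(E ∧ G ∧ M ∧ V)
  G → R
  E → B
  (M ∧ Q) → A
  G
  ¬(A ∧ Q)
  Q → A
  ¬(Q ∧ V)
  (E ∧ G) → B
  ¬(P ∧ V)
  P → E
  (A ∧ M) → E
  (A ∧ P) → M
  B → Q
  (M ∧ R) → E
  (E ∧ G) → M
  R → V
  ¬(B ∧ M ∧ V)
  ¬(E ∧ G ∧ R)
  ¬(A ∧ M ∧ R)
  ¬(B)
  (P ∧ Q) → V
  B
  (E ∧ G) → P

UNSATISFIABLE

Case B = True:
  Clause (¬B) is falsified — contradiction.
Case B = False:
  Clause (B) is falsified — contradiction.
Both cases fail, so the formula is unsatisfiable.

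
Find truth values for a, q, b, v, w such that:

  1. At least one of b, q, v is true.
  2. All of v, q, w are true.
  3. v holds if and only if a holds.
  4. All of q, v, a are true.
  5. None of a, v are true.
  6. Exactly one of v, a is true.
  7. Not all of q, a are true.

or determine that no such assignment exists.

The formula is unsatisfiable.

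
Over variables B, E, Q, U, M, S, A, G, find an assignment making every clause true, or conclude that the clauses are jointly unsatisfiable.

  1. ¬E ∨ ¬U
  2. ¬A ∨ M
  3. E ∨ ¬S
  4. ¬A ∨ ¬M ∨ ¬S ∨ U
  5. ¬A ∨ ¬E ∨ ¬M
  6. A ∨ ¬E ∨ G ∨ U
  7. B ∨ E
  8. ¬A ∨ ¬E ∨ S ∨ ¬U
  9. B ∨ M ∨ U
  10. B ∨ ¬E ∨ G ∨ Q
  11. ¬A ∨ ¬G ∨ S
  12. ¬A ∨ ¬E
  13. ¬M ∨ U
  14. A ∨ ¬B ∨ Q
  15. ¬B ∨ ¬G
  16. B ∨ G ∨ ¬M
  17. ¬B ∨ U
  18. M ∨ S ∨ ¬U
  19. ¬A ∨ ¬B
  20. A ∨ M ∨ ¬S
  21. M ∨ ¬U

Try B = False:
  (B ∨ E) forces E = True.
  (¬E ∨ ¬U) forces U = False.
  (B ∨ M ∨ U) forces M = True.
  clause (¬M ∨ U) is falsified — backtrack.
So B = True.
  then (¬B ∨ ¬G) forces G = False.
  then (¬B ∨ U) forces U = True.
  then (¬A ∨ ¬B) forces A = False.
  then (M ∨ ¬U) forces M = True.
  then (¬E ∨ ¬U) forces E = False.
  then (E ∨ ¬S) forces S = False.
  then (A ∨ ¬B ∨ Q) forces Q = True.
All clauses satisfied.

B: True; E: False; Q: True; U: True; M: True; S: False; A: False; G: False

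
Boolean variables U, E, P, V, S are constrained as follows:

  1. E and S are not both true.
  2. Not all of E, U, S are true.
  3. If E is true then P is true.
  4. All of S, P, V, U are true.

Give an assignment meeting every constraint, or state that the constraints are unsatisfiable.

U = True; E = False; P = True; V = True; S = True

  (1) E=F, S=T — not both ✓
  (2) {E, U, S}: 2/3 true — not all ✓
  (3) E=F ⇒ P: vacuous ✓
  (4) {S, P, V, U}: all 4 true ✓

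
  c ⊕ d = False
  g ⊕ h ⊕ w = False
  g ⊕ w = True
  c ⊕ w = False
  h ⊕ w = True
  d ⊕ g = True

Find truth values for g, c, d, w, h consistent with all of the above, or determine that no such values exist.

g=T; c=F; d=F; w=F; h=T

c ⊕ d = F ⊕ F = False ✓
g ⊕ h ⊕ w = T ⊕ T ⊕ F = False ✓
g ⊕ w = T ⊕ F = True ✓
c ⊕ w = F ⊕ F = False ✓
h ⊕ w = T ⊕ F = True ✓
d ⊕ g = F ⊕ T = True ✓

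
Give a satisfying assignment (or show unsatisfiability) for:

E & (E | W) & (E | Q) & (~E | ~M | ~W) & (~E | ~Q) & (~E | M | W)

W = True; M = False; Q = False; E = True

Unit clause (E) forces E = True.
In (~E | ~Q) only ~Q is left, so Q = False.
Set W = True.
  then (~E | ~M | ~W) forces M = False.
All clauses satisfied.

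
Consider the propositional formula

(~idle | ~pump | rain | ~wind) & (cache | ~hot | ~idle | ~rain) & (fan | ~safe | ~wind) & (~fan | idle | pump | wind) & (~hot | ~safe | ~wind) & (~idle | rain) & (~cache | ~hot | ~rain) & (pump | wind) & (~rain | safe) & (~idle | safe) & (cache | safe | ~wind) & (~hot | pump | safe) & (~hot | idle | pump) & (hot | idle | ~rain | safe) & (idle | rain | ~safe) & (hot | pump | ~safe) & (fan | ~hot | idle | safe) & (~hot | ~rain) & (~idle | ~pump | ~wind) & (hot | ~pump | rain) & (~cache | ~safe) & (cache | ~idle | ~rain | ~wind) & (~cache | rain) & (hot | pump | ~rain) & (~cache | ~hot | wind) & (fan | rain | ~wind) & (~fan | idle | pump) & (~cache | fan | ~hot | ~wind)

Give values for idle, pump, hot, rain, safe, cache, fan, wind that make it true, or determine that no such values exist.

idle = True, pump = True, hot = False, rain = True, safe = True, cache = False, fan = False, wind = False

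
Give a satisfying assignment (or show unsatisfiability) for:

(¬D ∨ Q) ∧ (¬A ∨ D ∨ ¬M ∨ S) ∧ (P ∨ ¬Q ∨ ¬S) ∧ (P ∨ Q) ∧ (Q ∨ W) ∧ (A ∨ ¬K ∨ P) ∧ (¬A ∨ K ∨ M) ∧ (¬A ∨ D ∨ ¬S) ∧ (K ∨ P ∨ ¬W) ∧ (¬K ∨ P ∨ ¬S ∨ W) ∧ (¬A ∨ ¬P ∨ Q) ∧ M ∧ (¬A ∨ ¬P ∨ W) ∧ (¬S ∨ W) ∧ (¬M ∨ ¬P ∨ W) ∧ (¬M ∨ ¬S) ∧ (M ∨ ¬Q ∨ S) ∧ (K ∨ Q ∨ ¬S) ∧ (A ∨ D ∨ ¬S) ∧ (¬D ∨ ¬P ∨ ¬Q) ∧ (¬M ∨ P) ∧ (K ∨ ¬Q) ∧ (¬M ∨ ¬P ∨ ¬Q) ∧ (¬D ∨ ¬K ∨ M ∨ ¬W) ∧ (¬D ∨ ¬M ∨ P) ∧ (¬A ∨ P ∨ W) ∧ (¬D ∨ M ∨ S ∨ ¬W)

K = True, D = False, W = True, S = False, M = True, Q = False, P = True, A = False

Unit clause (M) forces M = True.
In (¬M ∨ ¬S) only ¬S is left, so S = False.
In (¬M ∨ P) only P is left, so P = True.
In (¬M ∨ ¬P ∨ ¬Q) only ¬Q is left, so Q = False.
In (¬D ∨ Q) only ¬D is left, so D = False.
In (¬A ∨ D ∨ ¬M ∨ S) only ¬A is left, so A = False.
In (Q ∨ W) only W is left, so W = True.
Set K = True.
All clauses satisfied.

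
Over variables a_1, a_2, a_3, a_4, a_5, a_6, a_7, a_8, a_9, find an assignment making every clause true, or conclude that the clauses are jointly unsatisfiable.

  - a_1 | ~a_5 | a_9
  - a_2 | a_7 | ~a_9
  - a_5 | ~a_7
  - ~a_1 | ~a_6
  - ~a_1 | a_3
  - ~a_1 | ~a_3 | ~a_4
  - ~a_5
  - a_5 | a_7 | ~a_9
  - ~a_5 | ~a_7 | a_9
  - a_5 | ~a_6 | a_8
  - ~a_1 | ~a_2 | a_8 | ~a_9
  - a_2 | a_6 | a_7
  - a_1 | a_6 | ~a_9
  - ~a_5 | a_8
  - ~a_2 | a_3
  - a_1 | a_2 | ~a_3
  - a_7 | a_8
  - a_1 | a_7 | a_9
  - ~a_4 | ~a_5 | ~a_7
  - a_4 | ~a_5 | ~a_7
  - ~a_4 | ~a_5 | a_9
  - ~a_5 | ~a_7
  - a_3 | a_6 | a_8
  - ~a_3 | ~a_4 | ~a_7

a_1=T, a_2=T, a_3=T, a_4=F, a_5=F, a_6=F, a_7=F, a_8=T, a_9=F

Unit clause (~a_5) forces a_5 = False.
In (a_5 | ~a_7) only ~a_7 is left, so a_7 = False.
In (a_5 | a_7 | ~a_9) only ~a_9 is left, so a_9 = False.
In (a_7 | a_8) only a_8 is left, so a_8 = True.
In (a_1 | a_7 | a_9) only a_1 is left, so a_1 = True.
In (~a_1 | ~a_6) only ~a_6 is left, so a_6 = False.
In (~a_1 | a_3) only a_3 is left, so a_3 = True.
In (~a_1 | ~a_3 | ~a_4) only ~a_4 is left, so a_4 = False.
In (a_2 | a_6 | a_7) only a_2 is left, so a_2 = True.
All clauses satisfied.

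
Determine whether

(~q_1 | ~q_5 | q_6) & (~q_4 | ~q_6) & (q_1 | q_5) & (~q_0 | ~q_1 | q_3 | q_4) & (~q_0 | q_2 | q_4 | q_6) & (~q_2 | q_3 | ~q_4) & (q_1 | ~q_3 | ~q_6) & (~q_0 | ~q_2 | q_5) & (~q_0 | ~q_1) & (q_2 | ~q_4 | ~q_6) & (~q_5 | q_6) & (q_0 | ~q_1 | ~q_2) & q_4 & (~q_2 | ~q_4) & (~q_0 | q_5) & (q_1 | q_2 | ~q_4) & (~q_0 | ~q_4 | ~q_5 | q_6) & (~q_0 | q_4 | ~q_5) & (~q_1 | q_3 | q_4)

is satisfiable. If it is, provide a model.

q_0: False, q_1: True, q_2: False, q_3: True, q_4: True, q_5: False, q_6: False

Unit clause (q_4) forces q_4 = True.
In (~q_2 | ~q_4) only ~q_2 is left, so q_2 = False.
In (q_1 | q_2 | ~q_4) only q_1 is left, so q_1 = True.
In (~q_4 | ~q_6) only ~q_6 is left, so q_6 = False.
In (~q_0 | ~q_1) only ~q_0 is left, so q_0 = False.
In (~q_5 | q_6) only ~q_5 is left, so q_5 = False.
Set q_3 = True.
All clauses satisfied.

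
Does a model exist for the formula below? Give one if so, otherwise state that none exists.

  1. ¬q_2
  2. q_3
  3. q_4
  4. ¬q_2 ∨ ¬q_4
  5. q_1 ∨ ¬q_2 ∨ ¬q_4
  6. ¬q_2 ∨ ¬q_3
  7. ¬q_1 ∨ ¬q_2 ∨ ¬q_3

q_1 = False; q_2 = False; q_3 = True; q_4 = True

Unit clause (¬q_2) forces q_2 = False.
Unit clause (q_3) forces q_3 = True.
Unit clause (q_4) forces q_4 = True.
Set q_1 = False.
Check each clause:
  (¬q_2): ¬q_2 holds.
  (q_3): q_3 holds.
  (q_4): q_4 holds.
  (¬q_2 ∨ ¬q_4): ¬q_2 holds.
  (q_1 ∨ ¬q_2 ∨ ¬q_4): ¬q_2 holds.
  (¬q_2 ∨ ¬q_3): ¬q_2 holds.
  (¬q_1 ∨ ¬q_2 ∨ ¬q_3): ¬q_1 holds.
All clauses satisfied.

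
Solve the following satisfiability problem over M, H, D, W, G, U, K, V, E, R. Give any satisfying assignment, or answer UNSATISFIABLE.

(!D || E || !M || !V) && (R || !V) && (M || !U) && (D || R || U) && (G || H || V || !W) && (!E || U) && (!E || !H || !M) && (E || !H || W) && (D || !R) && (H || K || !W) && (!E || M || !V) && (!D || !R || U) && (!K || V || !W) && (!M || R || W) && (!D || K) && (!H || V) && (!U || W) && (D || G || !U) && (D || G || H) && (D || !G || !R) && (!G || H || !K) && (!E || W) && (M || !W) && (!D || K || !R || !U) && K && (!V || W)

M = True, H = False, D = True, W = True, G = False, U = True, K = True, V = True, E = True, R = True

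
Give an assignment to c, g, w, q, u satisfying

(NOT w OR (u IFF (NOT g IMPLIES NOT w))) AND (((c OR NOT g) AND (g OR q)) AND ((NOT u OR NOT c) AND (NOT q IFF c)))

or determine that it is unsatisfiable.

c: False, g: False, w: False, q: True, u: True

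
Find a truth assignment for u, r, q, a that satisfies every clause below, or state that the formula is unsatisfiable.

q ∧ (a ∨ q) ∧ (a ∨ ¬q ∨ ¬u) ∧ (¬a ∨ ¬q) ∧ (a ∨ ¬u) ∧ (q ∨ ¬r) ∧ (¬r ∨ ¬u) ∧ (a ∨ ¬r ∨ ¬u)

u: False, r: True, q: True, a: False

Unit clause (q) forces q = True.
In (¬a ∨ ¬q) only ¬a is left, so a = False.
In (a ∨ ¬u) only ¬u is left, so u = False.
Set r = True.
Check each clause:
  (q): q holds.
  (a ∨ q): q holds.
  (a ∨ ¬q ∨ ¬u): ¬u holds.
  (¬a ∨ ¬q): ¬a holds.
  (a ∨ ¬u): ¬u holds.
  (q ∨ ¬r): q holds.
  (¬r ∨ ¬u): ¬u holds.
  (a ∨ ¬r ∨ ¬u): ¬u holds.
All clauses satisfied.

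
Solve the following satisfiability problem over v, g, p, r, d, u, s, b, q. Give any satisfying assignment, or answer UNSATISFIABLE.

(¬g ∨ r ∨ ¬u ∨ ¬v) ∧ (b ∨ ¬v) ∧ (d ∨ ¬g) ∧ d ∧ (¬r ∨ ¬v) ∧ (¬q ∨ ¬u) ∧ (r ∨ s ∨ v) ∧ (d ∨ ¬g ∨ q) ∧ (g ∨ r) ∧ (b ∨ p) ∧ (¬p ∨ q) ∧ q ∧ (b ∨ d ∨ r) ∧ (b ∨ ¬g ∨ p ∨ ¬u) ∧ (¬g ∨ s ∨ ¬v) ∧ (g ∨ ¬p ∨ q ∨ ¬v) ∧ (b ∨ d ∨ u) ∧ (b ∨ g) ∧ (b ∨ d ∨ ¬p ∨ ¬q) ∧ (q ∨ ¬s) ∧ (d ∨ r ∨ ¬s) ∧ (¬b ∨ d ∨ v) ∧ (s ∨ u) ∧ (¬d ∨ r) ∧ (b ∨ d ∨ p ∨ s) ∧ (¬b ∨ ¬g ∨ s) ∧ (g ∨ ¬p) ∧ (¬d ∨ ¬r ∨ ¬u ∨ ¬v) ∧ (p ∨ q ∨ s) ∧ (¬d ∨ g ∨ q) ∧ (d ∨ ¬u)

Unit clause (d) forces d = True.
Unit clause (q) forces q = True.
In (¬d ∨ r) only r is left, so r = True.
In (¬r ∨ ¬v) only ¬v is left, so v = False.
In (¬q ∨ ¬u) only ¬u is left, so u = False.
In (s ∨ u) only s is left, so s = True.
Set g = False.
  then (b ∨ g) forces b = True.
  then (g ∨ ¬p) forces p = False.
All clauses satisfied.

v=F, g=F, p=F, r=T, d=T, u=F, s=T, b=T, q=T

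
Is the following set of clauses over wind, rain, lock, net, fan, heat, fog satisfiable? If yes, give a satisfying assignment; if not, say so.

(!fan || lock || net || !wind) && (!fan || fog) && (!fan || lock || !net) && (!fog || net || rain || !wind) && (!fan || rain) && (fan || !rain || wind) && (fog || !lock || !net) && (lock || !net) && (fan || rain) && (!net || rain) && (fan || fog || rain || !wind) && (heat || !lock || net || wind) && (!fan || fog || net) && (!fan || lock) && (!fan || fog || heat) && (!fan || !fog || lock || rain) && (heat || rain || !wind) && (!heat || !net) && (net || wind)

wind=T; rain=T; lock=T; net=F; fan=F; heat=T; fog=F

Set wind = True.
Try rain = False:
  (!fan || rain) forces fan = False.
  clause (fan || rain) is falsified — backtrack.
So rain = True.
Set lock = True.
Set net = False.
Set fan = False.
Set heat = True.
Set fog = False.
All clauses satisfied.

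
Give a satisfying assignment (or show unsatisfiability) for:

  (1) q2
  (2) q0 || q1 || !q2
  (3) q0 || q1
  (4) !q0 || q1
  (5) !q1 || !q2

Case q2 = True:
  (!q1 || !q2) forces q1 = False.
  (q0 || q1 || !q2) forces q0 = True.
  Clause (!q0 || q1) is falsified — contradiction.
Case q2 = False:
  Clause (q2) is falsified — contradiction.
Both cases fail, so the formula is unsatisfiable.

No satisfying assignment exists.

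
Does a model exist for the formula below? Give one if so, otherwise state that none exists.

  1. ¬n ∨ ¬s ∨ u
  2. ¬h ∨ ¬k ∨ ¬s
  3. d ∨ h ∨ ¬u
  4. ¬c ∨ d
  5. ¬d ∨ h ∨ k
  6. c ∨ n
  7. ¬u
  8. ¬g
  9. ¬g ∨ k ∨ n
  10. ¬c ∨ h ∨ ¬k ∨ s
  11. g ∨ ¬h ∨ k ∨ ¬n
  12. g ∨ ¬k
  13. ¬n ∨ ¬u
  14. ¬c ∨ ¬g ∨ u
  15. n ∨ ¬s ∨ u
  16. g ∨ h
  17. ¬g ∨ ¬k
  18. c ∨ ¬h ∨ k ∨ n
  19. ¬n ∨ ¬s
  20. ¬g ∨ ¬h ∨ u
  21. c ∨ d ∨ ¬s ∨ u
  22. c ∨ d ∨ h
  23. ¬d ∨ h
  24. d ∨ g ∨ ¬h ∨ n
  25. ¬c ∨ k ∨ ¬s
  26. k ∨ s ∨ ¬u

Unit clause (¬u) forces u = False.
Unit clause (¬g) forces g = False.
In (g ∨ ¬k) only ¬k is left, so k = False.
In (g ∨ h) only h is left, so h = True.
In (g ∨ ¬h ∨ k ∨ ¬n) only ¬n is left, so n = False.
In (n ∨ ¬s ∨ u) only ¬s is left, so s = False.
In (c ∨ ¬h ∨ k ∨ n) only c is left, so c = True.
In (d ∨ g ∨ ¬h ∨ n) only d is left, so d = True.
All clauses satisfied.

c: True, d: True, k: False, s: False, n: False, g: False, u: False, h: True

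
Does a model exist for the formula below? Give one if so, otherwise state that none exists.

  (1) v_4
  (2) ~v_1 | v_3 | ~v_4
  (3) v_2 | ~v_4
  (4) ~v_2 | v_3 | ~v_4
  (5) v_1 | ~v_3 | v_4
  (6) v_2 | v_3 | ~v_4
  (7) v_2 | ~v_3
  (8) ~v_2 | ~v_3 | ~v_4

Unsatisfiable

Case v_4 = True:
  (v_2 | ~v_4) forces v_2 = True.
  (~v_2 | v_3 | ~v_4) forces v_3 = True.
  Clause (~v_2 | ~v_3 | ~v_4) is falsified — contradiction.
Case v_4 = False:
  Clause (v_4) is falsified — contradiction.
Both cases fail, so the formula is unsatisfiable.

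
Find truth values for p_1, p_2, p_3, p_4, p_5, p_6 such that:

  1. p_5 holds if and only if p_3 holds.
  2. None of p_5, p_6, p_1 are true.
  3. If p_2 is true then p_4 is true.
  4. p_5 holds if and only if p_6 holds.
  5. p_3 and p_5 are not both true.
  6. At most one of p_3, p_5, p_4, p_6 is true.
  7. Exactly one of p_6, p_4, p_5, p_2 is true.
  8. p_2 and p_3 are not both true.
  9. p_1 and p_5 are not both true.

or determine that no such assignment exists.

p_1 = False, p_2 = False, p_3 = False, p_4 = True, p_5 = False, p_6 = False

  (1) p_5=F, p_3=F — same ✓
  (2) {p_5, p_6, p_1}: 0 true — none ✓
  (3) p_2=F ⇒ p_4: vacuous ✓
  (4) p_5=F, p_6=F — same ✓
  (5) p_3=F, p_5=F — not both ✓
  (6) {p_3, p_5, p_4, p_6}: 1 true — at most one ✓
  (7) {p_6, p_4, p_5, p_2}: 1 true — exactly one ✓
  (8) p_2=F, p_3=F — not both ✓
  (9) p_1=F, p_5=F — not both ✓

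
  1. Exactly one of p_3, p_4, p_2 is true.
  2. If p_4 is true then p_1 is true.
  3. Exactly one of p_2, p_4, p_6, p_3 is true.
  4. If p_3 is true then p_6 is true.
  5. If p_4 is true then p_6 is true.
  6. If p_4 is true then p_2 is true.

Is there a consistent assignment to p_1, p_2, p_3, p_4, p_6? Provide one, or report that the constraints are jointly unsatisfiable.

p_1: False; p_2: True; p_3: False; p_4: False; p_6: False

  (1) {p_3, p_4, p_2}: 1 true — exactly one ✓
  (2) p_4=F ⇒ p_1: vacuous ✓
  (3) {p_2, p_4, p_6, p_3}: 1 true — exactly one ✓
  (4) p_3=F ⇒ p_6: vacuous ✓
  (5) p_4=F ⇒ p_6: vacuous ✓
  (6) p_4=F ⇒ p_2: vacuous ✓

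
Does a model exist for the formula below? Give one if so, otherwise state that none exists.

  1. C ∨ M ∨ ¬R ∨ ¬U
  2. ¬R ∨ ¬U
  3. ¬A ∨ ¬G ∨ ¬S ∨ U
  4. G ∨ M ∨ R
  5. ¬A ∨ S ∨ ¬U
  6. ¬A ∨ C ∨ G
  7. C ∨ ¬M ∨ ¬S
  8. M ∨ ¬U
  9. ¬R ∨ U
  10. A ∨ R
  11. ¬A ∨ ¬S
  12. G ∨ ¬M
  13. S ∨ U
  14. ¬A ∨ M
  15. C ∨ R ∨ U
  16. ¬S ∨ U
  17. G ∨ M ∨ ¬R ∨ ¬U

Unsatisfiable — no assignment works.

Case A = True:
  (¬A ∨ ¬S) forces S = False.
  (¬A ∨ S ∨ ¬U) forces U = False.
  Clause (S ∨ U) is falsified — contradiction.
Case A = False:
  (A ∨ R) forces R = True.
  (¬R ∨ ¬U) forces U = False.
  Clause (¬R ∨ U) is falsified — contradiction.
Both cases fail, so the formula is unsatisfiable.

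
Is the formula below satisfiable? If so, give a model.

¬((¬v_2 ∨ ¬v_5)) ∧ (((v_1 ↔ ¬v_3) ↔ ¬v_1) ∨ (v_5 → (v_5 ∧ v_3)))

v_1 = True, v_2 = True, v_3 = True, v_5 = True

  ¬((¬v_2 ∨ ¬v_5)) = True
    ¬v_2 ∨ ¬v_5 = False
      ¬v_2 = False
      ¬v_5 = False
  ((v_1 ↔ ¬v_3) ↔ ¬v_1) ∨ (v_5 → (v_5 ∧ v_3)) = True
    (v_1 ↔ ¬v_3) ↔ ¬v_1 = True
      v_1 ↔ ¬v_3 = False
        ¬v_3 = False
      ¬v_1 = False
    v_5 → (v_5 ∧ v_3) = True
      v_5 ∧ v_3 = True
Both conjuncts True, so the formula holds.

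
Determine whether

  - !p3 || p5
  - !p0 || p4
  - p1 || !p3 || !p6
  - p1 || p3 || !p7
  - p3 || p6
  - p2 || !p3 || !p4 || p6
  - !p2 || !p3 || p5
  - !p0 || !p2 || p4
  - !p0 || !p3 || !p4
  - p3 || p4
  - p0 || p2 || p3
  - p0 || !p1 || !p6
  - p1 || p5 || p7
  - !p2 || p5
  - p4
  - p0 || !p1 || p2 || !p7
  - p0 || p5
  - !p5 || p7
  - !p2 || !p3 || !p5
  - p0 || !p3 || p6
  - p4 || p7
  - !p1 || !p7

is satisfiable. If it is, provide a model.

Unit clause (p4) forces p4 = True.
Set p0 = True.
  then (!p0 || !p3 || !p4) forces p3 = False.
  then (p3 || p6) forces p6 = True.
Try p1 = False:
  (p1 || p3 || !p7) forces p7 = False.
  (p1 || p5 || p7) forces p5 = True.
  clause (!p5 || p7) is falsified — backtrack.
So p1 = True.
  then (!p1 || !p7) forces p7 = False.
  then (!p5 || p7) forces p5 = False.
  then (!p2 || p5) forces p2 = False.
All clauses satisfied.

p0 = True, p1 = True, p2 = False, p3 = False, p4 = True, p5 = False, p6 = True, p7 = False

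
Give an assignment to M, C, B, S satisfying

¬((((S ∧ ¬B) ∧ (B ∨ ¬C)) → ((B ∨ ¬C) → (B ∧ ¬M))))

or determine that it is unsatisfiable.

M = False, C = False, B = False, S = True

  ¬((((S ∧ ¬B) ∧ (B ∨ ¬C)) → ((B ∨ ¬C) → (B ∧ ¬M)))) = True
    ((S ∧ ¬B) ∧ (B ∨ ¬C)) → ((B ∨ ¬C) → (B ∧ ¬M)) = False
      (S ∧ ¬B) ∧ (B ∨ ¬C) = True
        S ∧ ¬B = True
          ¬B = True
        B ∨ ¬C = True
          ¬C = True
      (B ∨ ¬C) → (B ∧ ¬M) = False
        B ∨ ¬C = True
          ¬C = True
        B ∧ ¬M = False
          ¬M = True
The formula evaluates to True.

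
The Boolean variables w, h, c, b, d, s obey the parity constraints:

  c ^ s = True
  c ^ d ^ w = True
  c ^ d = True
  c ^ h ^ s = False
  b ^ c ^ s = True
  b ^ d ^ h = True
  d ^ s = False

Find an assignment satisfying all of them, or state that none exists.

w: False, h: True, c: True, b: False, d: False, s: False

c ^ s = T ^ F = True ✓
c ^ d ^ w = T ^ F ^ F = True ✓
c ^ d = T ^ F = True ✓
c ^ h ^ s = T ^ T ^ F = False ✓
b ^ c ^ s = F ^ T ^ F = True ✓
b ^ d ^ h = F ^ F ^ T = True ✓
d ^ s = F ^ F = False ✓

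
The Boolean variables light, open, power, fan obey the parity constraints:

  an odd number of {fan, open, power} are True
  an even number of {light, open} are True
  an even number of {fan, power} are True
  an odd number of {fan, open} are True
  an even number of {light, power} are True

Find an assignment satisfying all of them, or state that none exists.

Unsatisfiable

Adding constraints 2, 3, 4, 5 mod 2: every variable appears an even number of times on the left, so the left side is 0.
But the right sides sum to 1 (mod 2). 0 ≠ 1 — the system is inconsistent.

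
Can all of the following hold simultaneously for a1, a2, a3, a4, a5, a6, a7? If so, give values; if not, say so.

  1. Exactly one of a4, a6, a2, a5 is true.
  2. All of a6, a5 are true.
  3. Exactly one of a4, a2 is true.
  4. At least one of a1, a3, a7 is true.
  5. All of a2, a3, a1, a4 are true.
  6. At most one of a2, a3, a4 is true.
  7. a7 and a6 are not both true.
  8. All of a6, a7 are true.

UNSATISFIABLE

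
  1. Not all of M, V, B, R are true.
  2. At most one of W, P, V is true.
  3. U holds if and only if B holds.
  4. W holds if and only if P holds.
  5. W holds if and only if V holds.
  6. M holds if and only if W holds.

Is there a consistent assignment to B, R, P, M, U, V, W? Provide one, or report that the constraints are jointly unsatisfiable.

B = False; R = False; P = False; M = False; U = False; V = False; W = False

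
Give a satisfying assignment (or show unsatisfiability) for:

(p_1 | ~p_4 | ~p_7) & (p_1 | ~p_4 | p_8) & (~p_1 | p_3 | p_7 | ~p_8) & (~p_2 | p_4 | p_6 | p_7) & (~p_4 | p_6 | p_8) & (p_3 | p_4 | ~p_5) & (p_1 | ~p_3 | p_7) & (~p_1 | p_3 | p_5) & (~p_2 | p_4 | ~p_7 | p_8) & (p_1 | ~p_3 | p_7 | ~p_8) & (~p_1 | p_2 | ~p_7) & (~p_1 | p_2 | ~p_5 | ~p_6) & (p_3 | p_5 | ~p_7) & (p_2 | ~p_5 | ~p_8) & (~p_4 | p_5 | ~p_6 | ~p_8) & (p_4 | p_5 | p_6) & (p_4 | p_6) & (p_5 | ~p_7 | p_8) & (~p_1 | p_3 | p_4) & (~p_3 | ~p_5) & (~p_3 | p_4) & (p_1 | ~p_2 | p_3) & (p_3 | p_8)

Set p_1 = True.
Set p_2 = False.
  then (~p_1 | p_2 | ~p_7) forces p_7 = False.
Try p_3 = False:
  (~p_1 | p_3 | p_7 | ~p_8) forces p_8 = False.
  clause (p_3 | p_8) is falsified — backtrack.
So p_3 = True.
  then (~p_3 | ~p_5) forces p_5 = False.
  then (~p_3 | p_4) forces p_4 = True.
Set p_6 = True.
  then (~p_4 | p_5 | ~p_6 | ~p_8) forces p_8 = False.
All clauses satisfied.

p_1: True, p_2: False, p_3: True, p_4: True, p_5: False, p_6: True, p_7: False, p_8: False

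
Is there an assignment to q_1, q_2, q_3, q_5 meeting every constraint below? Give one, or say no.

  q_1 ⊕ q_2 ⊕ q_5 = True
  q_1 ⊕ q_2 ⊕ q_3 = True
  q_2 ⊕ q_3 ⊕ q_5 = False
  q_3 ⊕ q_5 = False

q_1: True; q_2: False; q_3: False; q_5: False

q_1 ⊕ q_2 ⊕ q_5 = T ⊕ F ⊕ F = True ✓
q_1 ⊕ q_2 ⊕ q_3 = T ⊕ F ⊕ F = True ✓
q_2 ⊕ q_3 ⊕ q_5 = F ⊕ F ⊕ F = False ✓
q_3 ⊕ q_5 = F ⊕ F = False ✓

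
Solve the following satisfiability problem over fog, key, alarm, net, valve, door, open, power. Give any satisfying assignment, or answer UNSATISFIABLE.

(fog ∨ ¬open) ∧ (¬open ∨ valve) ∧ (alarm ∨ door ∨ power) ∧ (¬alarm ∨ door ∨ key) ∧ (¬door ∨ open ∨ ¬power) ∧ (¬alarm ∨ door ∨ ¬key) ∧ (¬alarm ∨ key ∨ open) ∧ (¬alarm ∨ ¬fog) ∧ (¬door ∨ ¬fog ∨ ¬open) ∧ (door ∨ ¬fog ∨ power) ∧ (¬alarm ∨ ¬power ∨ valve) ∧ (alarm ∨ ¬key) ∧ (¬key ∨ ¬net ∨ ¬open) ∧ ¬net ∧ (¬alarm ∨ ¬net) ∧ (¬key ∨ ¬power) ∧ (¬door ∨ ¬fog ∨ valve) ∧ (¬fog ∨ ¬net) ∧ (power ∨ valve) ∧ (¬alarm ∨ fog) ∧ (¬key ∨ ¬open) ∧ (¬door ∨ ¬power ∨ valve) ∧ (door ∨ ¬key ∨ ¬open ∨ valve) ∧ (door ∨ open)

fog=F, key=F, alarm=F, net=F, valve=T, door=T, open=F, power=F

Unit clause (¬net) forces net = False.
Set fog = False.
  then (fog ∨ ¬open) forces open = False.
  then (¬alarm ∨ fog) forces alarm = False.
  then (door ∨ open) forces door = True.
  then (¬door ∨ open ∨ ¬power) forces power = False.
  then (alarm ∨ ¬key) forces key = False.
  then (power ∨ valve) forces valve = True.
All clauses satisfied.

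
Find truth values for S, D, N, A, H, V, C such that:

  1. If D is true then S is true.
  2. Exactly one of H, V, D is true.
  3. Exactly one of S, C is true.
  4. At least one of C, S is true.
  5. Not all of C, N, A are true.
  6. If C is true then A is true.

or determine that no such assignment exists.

S=T, D=F, N=F, A=F, H=F, V=T, C=F

  (1) D=F ⇒ S: vacuous ✓
  (2) {H, V, D}: 1 true — exactly one ✓
  (3) {S, C}: 1 true — exactly one ✓
  (4) {C, S}: 1 true — at least one ✓
  (5) {C, N, A}: 0/3 true — not all ✓
  (6) C=F ⇒ A: vacuous ✓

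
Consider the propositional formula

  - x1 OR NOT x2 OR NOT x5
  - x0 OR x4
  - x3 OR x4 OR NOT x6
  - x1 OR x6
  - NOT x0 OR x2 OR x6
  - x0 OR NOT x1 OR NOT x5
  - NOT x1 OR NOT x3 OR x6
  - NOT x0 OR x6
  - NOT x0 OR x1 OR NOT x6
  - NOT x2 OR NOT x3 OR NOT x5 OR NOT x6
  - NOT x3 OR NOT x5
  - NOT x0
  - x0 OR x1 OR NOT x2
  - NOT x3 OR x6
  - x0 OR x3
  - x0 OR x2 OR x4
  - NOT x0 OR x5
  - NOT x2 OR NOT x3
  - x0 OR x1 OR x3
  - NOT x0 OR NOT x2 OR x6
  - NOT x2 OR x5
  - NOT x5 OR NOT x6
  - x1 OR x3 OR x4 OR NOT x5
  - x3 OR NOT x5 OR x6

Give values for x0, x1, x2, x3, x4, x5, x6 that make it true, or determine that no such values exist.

Unit clause (NOT x0) forces x0 = False.
In (x0 OR x3) only x3 is left, so x3 = True.
In (NOT x2 OR NOT x3) only NOT x2 is left, so x2 = False.
In (x0 OR x4) only x4 is left, so x4 = True.
In (NOT x3 OR NOT x5) only NOT x5 is left, so x5 = False.
In (NOT x3 OR x6) only x6 is left, so x6 = True.
Set x1 = False.
All clauses satisfied.

x0 = False, x1 = False, x2 = False, x3 = True, x4 = True, x5 = False, x6 = True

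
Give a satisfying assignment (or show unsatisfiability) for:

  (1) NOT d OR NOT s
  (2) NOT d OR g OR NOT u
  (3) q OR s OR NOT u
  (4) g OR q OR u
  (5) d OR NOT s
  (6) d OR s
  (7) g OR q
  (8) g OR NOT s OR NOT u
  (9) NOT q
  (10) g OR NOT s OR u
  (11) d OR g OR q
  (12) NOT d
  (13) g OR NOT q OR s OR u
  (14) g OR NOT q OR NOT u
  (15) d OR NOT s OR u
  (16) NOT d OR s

UNSATISFIABLE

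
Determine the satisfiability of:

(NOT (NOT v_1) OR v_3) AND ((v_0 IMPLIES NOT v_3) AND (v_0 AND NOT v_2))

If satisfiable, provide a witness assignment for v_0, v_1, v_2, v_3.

v_0 = True; v_1 = True; v_2 = False; v_3 = False

  NOT (NOT v_1) OR v_3 = True
    NOT (NOT v_1) = True
      NOT v_1 = False
  (v_0 IMPLIES NOT v_3) AND (v_0 AND NOT v_2) = True
    v_0 IMPLIES NOT v_3 = True
      NOT v_3 = True
    v_0 AND NOT v_2 = True
      NOT v_2 = True
Both conjuncts True, so the formula holds.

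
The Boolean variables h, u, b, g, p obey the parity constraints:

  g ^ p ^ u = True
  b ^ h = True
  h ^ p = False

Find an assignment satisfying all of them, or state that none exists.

h: False; u: True; b: True; g: False; p: False

g ^ p ^ u = F ^ F ^ T = True ✓
b ^ h = T ^ F = True ✓
h ^ p = F ^ F = False ✓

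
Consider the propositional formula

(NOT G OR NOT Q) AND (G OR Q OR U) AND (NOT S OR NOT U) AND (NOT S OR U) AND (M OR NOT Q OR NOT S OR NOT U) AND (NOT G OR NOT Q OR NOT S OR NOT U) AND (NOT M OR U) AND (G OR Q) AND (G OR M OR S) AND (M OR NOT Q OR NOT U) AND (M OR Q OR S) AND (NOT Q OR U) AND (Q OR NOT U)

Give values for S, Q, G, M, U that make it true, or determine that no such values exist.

S = False; Q = True; G = False; M = True; U = True

Try S = True:
  (NOT S OR NOT U) forces U = False.
  clause (NOT S OR U) is falsified — backtrack.
So S = False.
Try Q = False:
  (G OR Q) forces G = True.
  (M OR Q OR S) forces M = True.
  (NOT M OR U) forces U = True.
  clause (Q OR NOT U) is falsified — backtrack.
So Q = True.
  then (NOT G OR NOT Q) forces G = False.
  then (G OR M OR S) forces M = True.
  then (NOT Q OR U) forces U = True.
All clauses satisfied.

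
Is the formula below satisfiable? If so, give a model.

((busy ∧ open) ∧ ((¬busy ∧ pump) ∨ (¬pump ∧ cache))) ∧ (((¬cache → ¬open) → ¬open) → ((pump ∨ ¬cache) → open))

busy = True; pump = False; open = True; cache = True

  (busy ∧ open) ∧ ((¬busy ∧ pump) ∨ (¬pump ∧ cache)) = True
    busy ∧ open = True
    (¬busy ∧ pump) ∨ (¬pump ∧ cache) = True
      ¬busy ∧ pump = False
        ¬busy = False
      ¬pump ∧ cache = True
        ¬pump = True
  ((¬cache → ¬open) → ¬open) → ((pump ∨ ¬cache) → open) = True
    (¬cache → ¬open) → ¬open = False
      ¬cache → ¬open = True
        ¬cache = False
        ¬open = False
      ¬open = False
    (pump ∨ ¬cache) → open = True
      pump ∨ ¬cache = False
        ¬cache = False
Both conjuncts True, so the formula holds.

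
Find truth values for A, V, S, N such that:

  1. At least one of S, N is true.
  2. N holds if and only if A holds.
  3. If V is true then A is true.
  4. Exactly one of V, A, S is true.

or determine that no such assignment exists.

A=F, V=F, S=T, N=F

  (1) {S, N}: 1 true — at least one ✓
  (2) N=F, A=F — same ✓
  (3) V=F ⇒ A: vacuous ✓
  (4) {V, A, S}: 1 true — exactly one ✓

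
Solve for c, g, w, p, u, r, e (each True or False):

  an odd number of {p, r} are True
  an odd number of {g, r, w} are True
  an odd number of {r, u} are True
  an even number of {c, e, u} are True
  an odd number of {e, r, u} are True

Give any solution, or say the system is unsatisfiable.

c = False, g = False, w = False, p = False, u = False, r = True, e = False

{p, r}: 1 true → odd ✓
{g, r, w}: 1 true → odd ✓
{r, u}: 1 true → odd ✓
{c, e, u}: 0 true → even ✓
{e, r, u}: 1 true → odd ✓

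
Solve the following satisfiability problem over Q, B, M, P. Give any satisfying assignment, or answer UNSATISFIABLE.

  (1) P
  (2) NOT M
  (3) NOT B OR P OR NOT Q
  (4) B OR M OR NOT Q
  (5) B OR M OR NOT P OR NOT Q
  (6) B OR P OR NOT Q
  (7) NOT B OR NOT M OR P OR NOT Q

Unit clause (P) forces P = True.
Unit clause (NOT M) forces M = False.
Set Q = False.
Set B = True.
All clauses satisfied.

Q: False, B: True, M: False, P: True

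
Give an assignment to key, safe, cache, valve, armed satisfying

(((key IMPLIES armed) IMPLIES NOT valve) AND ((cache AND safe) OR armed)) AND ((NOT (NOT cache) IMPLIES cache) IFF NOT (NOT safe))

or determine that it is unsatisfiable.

key=F; safe=T; cache=F; valve=F; armed=T

  ((key IMPLIES armed) IMPLIES NOT valve) AND ((cache AND safe) OR armed) = True
    (key IMPLIES armed) IMPLIES NOT valve = True
      key IMPLIES armed = True
      NOT valve = True
    (cache AND safe) OR armed = True
      cache AND safe = False
  (NOT (NOT cache) IMPLIES cache) IFF NOT (NOT safe) = True
    NOT (NOT cache) IMPLIES cache = True
      NOT (NOT cache) = False
        NOT cache = True
    NOT (NOT safe) = True
      NOT safe = False
Both conjuncts True, so the formula holds.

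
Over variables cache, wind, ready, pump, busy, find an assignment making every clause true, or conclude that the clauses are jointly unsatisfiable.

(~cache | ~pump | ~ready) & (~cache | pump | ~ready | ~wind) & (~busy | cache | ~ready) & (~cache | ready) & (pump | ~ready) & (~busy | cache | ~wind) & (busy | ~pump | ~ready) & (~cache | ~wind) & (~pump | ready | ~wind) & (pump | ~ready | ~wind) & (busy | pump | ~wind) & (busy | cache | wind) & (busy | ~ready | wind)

Try cache = True:
  (~cache | ready) forces ready = True.
  (~cache | ~pump | ~ready) forces pump = False.
  clause (pump | ~ready) is falsified — backtrack.
So cache = False.
Set wind = False.
  then (busy | cache | wind) forces busy = True.
  then (~busy | cache | ~ready) forces ready = False.
Set pump = True.
All clauses satisfied.

cache=F; wind=F; ready=F; pump=T; busy=T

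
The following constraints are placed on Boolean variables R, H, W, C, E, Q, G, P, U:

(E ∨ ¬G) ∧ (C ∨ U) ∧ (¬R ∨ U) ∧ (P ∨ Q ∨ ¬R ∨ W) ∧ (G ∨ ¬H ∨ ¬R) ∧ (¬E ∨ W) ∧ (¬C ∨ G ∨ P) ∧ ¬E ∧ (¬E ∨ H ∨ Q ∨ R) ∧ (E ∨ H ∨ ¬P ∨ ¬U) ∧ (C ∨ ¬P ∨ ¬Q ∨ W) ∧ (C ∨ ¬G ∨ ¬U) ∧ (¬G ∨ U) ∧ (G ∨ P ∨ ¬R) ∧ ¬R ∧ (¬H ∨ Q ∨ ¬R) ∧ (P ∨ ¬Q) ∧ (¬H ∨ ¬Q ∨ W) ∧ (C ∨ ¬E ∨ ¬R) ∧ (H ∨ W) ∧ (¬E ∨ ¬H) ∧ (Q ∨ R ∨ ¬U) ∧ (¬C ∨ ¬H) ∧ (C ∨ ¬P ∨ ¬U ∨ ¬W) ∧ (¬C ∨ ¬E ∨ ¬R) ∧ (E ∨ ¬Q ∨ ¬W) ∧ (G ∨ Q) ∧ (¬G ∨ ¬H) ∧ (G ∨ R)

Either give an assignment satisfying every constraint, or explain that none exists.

Case R = True:
  Clause (¬R) is falsified — contradiction.
Case R = False:
  (¬E) forces E = False.
  (E ∨ ¬G) forces G = False.
  Clause (G ∨ R) is falsified — contradiction.
Both cases fail, so the formula is unsatisfiable.

No satisfying assignment exists.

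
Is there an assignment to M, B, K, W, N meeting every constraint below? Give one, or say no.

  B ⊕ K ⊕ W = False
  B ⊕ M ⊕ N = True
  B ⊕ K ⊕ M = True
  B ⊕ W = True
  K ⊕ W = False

M = False, B = False, K = True, W = True, N = True

B ⊕ K ⊕ W = F ⊕ T ⊕ T = False ✓
B ⊕ M ⊕ N = F ⊕ F ⊕ T = True ✓
B ⊕ K ⊕ M = F ⊕ T ⊕ F = True ✓
B ⊕ W = F ⊕ T = True ✓
K ⊕ W = T ⊕ T = False ✓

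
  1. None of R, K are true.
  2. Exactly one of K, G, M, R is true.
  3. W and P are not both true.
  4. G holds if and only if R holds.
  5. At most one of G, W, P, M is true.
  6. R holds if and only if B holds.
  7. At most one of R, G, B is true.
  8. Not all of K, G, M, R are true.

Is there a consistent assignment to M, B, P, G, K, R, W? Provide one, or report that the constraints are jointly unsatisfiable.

M: True; B: False; P: False; G: False; K: False; R: False; W: False

  (1) {R, K}: 0 true — none ✓
  (2) {K, G, M, R}: 1 true — exactly one ✓
  (3) W=F, P=F — not both ✓
  (4) G=F, R=F — same ✓
  (5) {G, W, P, M}: 1 true — at most one ✓
  (6) R=F, B=F — same ✓
  (7) {R, G, B}: 0 true — at most one ✓
  (8) {K, G, M, R}: 1/4 true — not all ✓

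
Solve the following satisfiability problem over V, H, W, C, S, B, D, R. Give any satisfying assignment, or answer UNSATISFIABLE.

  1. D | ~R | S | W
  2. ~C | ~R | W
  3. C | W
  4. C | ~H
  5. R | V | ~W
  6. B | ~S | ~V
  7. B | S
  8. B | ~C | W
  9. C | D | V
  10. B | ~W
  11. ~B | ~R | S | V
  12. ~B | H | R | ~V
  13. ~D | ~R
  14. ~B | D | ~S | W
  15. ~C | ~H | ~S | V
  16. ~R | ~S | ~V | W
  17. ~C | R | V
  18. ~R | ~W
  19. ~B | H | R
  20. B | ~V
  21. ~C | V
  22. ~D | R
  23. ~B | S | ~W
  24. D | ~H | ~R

Set V = True.
  then (B | ~V) forces B = True.
Try H = False:
  (~B | H | R | ~V) forces R = True.
  (~D | ~R) forces D = False.
  (~R | ~W) forces W = False.
  (D | ~R | S | W) forces S = True.
  clause (~B | D | ~S | W) is falsified — backtrack.
So H = True.
  then (C | ~H) forces C = True.
Set W = True.
  then (~R | ~W) forces R = False.
  then (~D | R) forces D = False.
  then (~B | S | ~W) forces S = True.
All clauses satisfied.

V=T, H=T, W=T, C=T, S=T, B=T, D=F, R=F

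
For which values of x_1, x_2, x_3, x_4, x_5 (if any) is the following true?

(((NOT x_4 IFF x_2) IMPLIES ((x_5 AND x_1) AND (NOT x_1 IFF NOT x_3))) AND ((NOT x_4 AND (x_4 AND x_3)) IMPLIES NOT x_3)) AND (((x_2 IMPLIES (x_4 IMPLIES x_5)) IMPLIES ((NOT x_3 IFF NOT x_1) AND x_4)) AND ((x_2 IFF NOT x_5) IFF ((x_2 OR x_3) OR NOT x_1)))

x_1 = True; x_2 = True; x_3 = True; x_4 = True; x_5 = False

  ((NOT x_4 IFF x_2) IMPLIES ((x_5 AND x_1) AND (NOT x_1 IFF NOT x_3))) AND ((NOT x_4 AND (x_4 AND x_3)) IMPLIES NOT x_3) = True
    (NOT x_4 IFF x_2) IMPLIES ((x_5 AND x_1) AND (NOT x_1 IFF NOT x_3)) = True
      NOT x_4 IFF x_2 = False
        NOT x_4 = False
      (x_5 AND x_1) AND (NOT x_1 IFF NOT x_3) = False
        x_5 AND x_1 = False
        NOT x_1 IFF NOT x_3 = True
          NOT x_1 = False
          NOT x_3 = False
    (NOT x_4 AND (x_4 AND x_3)) IMPLIES NOT x_3 = True
      NOT x_4 AND (x_4 AND x_3) = False
        NOT x_4 = False
        x_4 AND x_3 = True
      NOT x_3 = False
  ((x_2 IMPLIES (x_4 IMPLIES x_5)) IMPLIES ((NOT x_3 IFF NOT x_1) AND x_4)) AND ((x_2 IFF NOT x_5) IFF ((x_2 OR x_3) OR NOT x_1)) = True
    (x_2 IMPLIES (x_4 IMPLIES x_5)) IMPLIES ((NOT x_3 IFF NOT x_1) AND x_4) = True
      x_2 IMPLIES (x_4 IMPLIES x_5) = False
        x_4 IMPLIES x_5 = False
      (NOT x_3 IFF NOT x_1) AND x_4 = True
        NOT x_3 IFF NOT x_1 = True
          NOT x_3 = False
          NOT x_1 = False
    (x_2 IFF NOT x_5) IFF ((x_2 OR x_3) OR NOT x_1) = True
      x_2 IFF NOT x_5 = True
        NOT x_5 = True
      (x_2 OR x_3) OR NOT x_1 = True
        x_2 OR x_3 = True
        NOT x_1 = False
Both conjuncts True, so the formula holds.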